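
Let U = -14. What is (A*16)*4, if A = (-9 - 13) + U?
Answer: -2304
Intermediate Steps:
A = -36 (A = (-9 - 13) - 14 = -22 - 14 = -36)
(A*16)*4 = -36*16*4 = -576*4 = -2304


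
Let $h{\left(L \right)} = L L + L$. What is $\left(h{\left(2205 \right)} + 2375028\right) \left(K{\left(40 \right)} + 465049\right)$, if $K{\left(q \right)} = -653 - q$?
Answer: $3361592887848$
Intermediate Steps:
$h{\left(L \right)} = L + L^{2}$ ($h{\left(L \right)} = L^{2} + L = L + L^{2}$)
$\left(h{\left(2205 \right)} + 2375028\right) \left(K{\left(40 \right)} + 465049\right) = \left(2205 \left(1 + 2205\right) + 2375028\right) \left(\left(-653 - 40\right) + 465049\right) = \left(2205 \cdot 2206 + 2375028\right) \left(\left(-653 - 40\right) + 465049\right) = \left(4864230 + 2375028\right) \left(-693 + 465049\right) = 7239258 \cdot 464356 = 3361592887848$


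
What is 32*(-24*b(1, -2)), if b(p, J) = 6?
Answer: -4608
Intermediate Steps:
32*(-24*b(1, -2)) = 32*(-24*6) = 32*(-144) = -4608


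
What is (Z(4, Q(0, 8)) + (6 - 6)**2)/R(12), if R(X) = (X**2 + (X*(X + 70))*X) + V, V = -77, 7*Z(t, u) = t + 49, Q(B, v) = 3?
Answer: 53/83125 ≈ 0.00063759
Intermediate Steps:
Z(t, u) = 7 + t/7 (Z(t, u) = (t + 49)/7 = (49 + t)/7 = 7 + t/7)
R(X) = -77 + X**2 + X**2*(70 + X) (R(X) = (X**2 + (X*(X + 70))*X) - 77 = (X**2 + (X*(70 + X))*X) - 77 = (X**2 + X**2*(70 + X)) - 77 = -77 + X**2 + X**2*(70 + X))
(Z(4, Q(0, 8)) + (6 - 6)**2)/R(12) = ((7 + (1/7)*4) + (6 - 6)**2)/(-77 + 12**3 + 71*12**2) = ((7 + 4/7) + 0**2)/(-77 + 1728 + 71*144) = (53/7 + 0)/(-77 + 1728 + 10224) = (53/7)/11875 = (53/7)*(1/11875) = 53/83125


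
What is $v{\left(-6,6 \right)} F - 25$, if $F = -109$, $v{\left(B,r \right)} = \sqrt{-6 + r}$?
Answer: $-25$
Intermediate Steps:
$v{\left(-6,6 \right)} F - 25 = \sqrt{-6 + 6} \left(-109\right) - 25 = \sqrt{0} \left(-109\right) - 25 = 0 \left(-109\right) - 25 = 0 - 25 = -25$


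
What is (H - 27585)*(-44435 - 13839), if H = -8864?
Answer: 2124029026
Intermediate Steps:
(H - 27585)*(-44435 - 13839) = (-8864 - 27585)*(-44435 - 13839) = -36449*(-58274) = 2124029026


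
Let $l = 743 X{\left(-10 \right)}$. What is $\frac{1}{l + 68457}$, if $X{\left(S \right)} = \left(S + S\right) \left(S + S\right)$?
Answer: $\frac{1}{365657} \approx 2.7348 \cdot 10^{-6}$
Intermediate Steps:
$X{\left(S \right)} = 4 S^{2}$ ($X{\left(S \right)} = 2 S 2 S = 4 S^{2}$)
$l = 297200$ ($l = 743 \cdot 4 \left(-10\right)^{2} = 743 \cdot 4 \cdot 100 = 743 \cdot 400 = 297200$)
$\frac{1}{l + 68457} = \frac{1}{297200 + 68457} = \frac{1}{365657}$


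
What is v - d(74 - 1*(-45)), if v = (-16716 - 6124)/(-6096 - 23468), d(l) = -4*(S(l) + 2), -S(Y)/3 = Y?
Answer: -10489510/7391 ≈ -1419.2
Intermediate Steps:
S(Y) = -3*Y
d(l) = -8 + 12*l (d(l) = -4*(-3*l + 2) = -4*(2 - 3*l) = -8 + 12*l)
v = 5710/7391 (v = -22840/(-29564) = -22840*(-1/29564) = 5710/7391 ≈ 0.77256)
v - d(74 - 1*(-45)) = 5710/7391 - (-8 + 12*(74 - 1*(-45))) = 5710/7391 - (-8 + 12*(74 + 45)) = 5710/7391 - (-8 + 12*119) = 5710/7391 - (-8 + 1428) = 5710/7391 - 1*1420 = 5710/7391 - 1420 = -10489510/7391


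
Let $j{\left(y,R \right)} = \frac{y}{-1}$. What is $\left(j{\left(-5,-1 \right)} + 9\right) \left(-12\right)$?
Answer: $-168$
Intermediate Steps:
$j{\left(y,R \right)} = - y$ ($j{\left(y,R \right)} = y \left(-1\right) = - y$)
$\left(j{\left(-5,-1 \right)} + 9\right) \left(-12\right) = \left(\left(-1\right) \left(-5\right) + 9\right) \left(-12\right) = \left(5 + 9\right) \left(-12\right) = 14 \left(-12\right) = -168$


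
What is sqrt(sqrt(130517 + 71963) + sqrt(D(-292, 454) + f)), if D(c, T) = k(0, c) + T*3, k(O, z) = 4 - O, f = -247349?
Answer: sqrt(4*sqrt(12655) + I*sqrt(245983)) ≈ 23.661 + 10.481*I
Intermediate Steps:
D(c, T) = 4 + 3*T (D(c, T) = (4 - 1*0) + T*3 = (4 + 0) + 3*T = 4 + 3*T)
sqrt(sqrt(130517 + 71963) + sqrt(D(-292, 454) + f)) = sqrt(sqrt(130517 + 71963) + sqrt((4 + 3*454) - 247349)) = sqrt(sqrt(202480) + sqrt((4 + 1362) - 247349)) = sqrt(4*sqrt(12655) + sqrt(1366 - 247349)) = sqrt(4*sqrt(12655) + sqrt(-245983)) = sqrt(4*sqrt(12655) + I*sqrt(245983))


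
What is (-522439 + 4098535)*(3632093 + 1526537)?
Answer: 18447756108480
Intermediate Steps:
(-522439 + 4098535)*(3632093 + 1526537) = 3576096*5158630 = 18447756108480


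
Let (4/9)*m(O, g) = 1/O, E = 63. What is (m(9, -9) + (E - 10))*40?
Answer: 2130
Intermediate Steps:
m(O, g) = 9/(4*O)
(m(9, -9) + (E - 10))*40 = ((9/4)/9 + (63 - 10))*40 = ((9/4)*(⅑) + 53)*40 = (¼ + 53)*40 = (213/4)*40 = 2130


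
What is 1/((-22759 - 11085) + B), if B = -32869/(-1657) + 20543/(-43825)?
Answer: -72618025/2456277993926 ≈ -2.9564e-5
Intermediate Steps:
B = 1406444174/72618025 (B = -32869*(-1/1657) + 20543*(-1/43825) = 32869/1657 - 20543/43825 = 1406444174/72618025 ≈ 19.368)
1/((-22759 - 11085) + B) = 1/((-22759 - 11085) + 1406444174/72618025) = 1/(-33844 + 1406444174/72618025) = 1/(-2456277993926/72618025) = -72618025/2456277993926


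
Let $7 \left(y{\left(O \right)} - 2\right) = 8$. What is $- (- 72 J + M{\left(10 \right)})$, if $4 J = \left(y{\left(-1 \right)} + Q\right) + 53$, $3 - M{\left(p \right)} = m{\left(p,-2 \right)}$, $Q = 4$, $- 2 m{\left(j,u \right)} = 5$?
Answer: $\frac{15079}{14} \approx 1077.1$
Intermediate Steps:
$m{\left(j,u \right)} = - \frac{5}{2}$ ($m{\left(j,u \right)} = \left(- \frac{1}{2}\right) 5 = - \frac{5}{2}$)
$y{\left(O \right)} = \frac{22}{7}$ ($y{\left(O \right)} = 2 + \frac{1}{7} \cdot 8 = 2 + \frac{8}{7} = \frac{22}{7}$)
$M{\left(p \right)} = \frac{11}{2}$ ($M{\left(p \right)} = 3 - - \frac{5}{2} = 3 + \frac{5}{2} = \frac{11}{2}$)
$J = \frac{421}{28}$ ($J = \frac{\left(\frac{22}{7} + 4\right) + 53}{4} = \frac{\frac{50}{7} + 53}{4} = \frac{1}{4} \cdot \frac{421}{7} = \frac{421}{28} \approx 15.036$)
$- (- 72 J + M{\left(10 \right)}) = - (\left(-72\right) \frac{421}{28} + \frac{11}{2}) = - (- \frac{7578}{7} + \frac{11}{2}) = \left(-1\right) \left(- \frac{15079}{14}\right) = \frac{15079}{14}$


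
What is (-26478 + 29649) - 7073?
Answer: -3902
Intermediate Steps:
(-26478 + 29649) - 7073 = 3171 - 7073 = -3902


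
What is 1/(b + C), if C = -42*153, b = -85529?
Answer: -1/91955 ≈ -1.0875e-5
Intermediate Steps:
C = -6426
1/(b + C) = 1/(-85529 - 6426) = 1/(-91955) = -1/91955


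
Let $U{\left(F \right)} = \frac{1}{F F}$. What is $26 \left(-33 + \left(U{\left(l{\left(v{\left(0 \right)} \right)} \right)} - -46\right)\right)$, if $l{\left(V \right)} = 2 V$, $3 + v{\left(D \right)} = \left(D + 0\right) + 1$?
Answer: $\frac{2717}{8} \approx 339.63$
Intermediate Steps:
$v{\left(D \right)} = -2 + D$ ($v{\left(D \right)} = -3 + \left(\left(D + 0\right) + 1\right) = -3 + \left(D + 1\right) = -3 + \left(1 + D\right) = -2 + D$)
$U{\left(F \right)} = \frac{1}{F^{2}}$
$26 \left(-33 + \left(U{\left(l{\left(v{\left(0 \right)} \right)} \right)} - -46\right)\right) = 26 \left(-33 + \left(\frac{1}{4 \left(-2 + 0\right)^{2}} - -46\right)\right) = 26 \left(-33 + \left(\frac{1}{16} + 46\right)\right) = 26 \left(-33 + \frac{737}{16}\right) = 26 \cdot \frac{209}{16} = \frac{2717}{8}$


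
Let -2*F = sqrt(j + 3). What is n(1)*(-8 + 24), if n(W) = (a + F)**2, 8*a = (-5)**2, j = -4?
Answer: 609/4 - 50*I ≈ 152.25 - 50.0*I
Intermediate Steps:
a = 25/8 (a = (1/8)*(-5)**2 = (1/8)*25 = 25/8 ≈ 3.1250)
F = -I/2 (F = -sqrt(-4 + 3)/2 = -I/2 ≈ -0.5*I)
n(W) = (25/8 - I/2)**2
n(1)*(-8 + 24) = (609/64 - 25*I/8)*(-8 + 24) = (609/64 - 25*I/8)*16 = 609/4 - 50*I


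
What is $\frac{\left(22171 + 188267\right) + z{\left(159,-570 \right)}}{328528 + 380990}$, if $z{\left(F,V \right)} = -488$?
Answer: $\frac{104975}{354759} \approx 0.29591$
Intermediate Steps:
$\frac{\left(22171 + 188267\right) + z{\left(159,-570 \right)}}{328528 + 380990} = \frac{\left(22171 + 188267\right) - 488}{328528 + 380990} = \frac{210438 - 488}{709518} = 209950 \cdot \frac{1}{709518} = \frac{104975}{354759}$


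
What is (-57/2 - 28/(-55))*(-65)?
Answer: 40027/22 ≈ 1819.4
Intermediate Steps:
(-57/2 - 28/(-55))*(-65) = (-57*1/2 - 28*(-1/55))*(-65) = (-57/2 + 28/55)*(-65) = -3079/110*(-65) = 40027/22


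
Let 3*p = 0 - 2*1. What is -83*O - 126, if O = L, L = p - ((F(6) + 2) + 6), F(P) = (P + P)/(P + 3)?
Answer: 704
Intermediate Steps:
F(P) = 2*P/(3 + P) (F(P) = (2*P)/(3 + P) = 2*P/(3 + P))
p = -⅔ (p = (0 - 2*1)/3 = (0 - 2)/3 = (⅓)*(-2) = -⅔ ≈ -0.66667)
L = -10 (L = -⅔ - ((2*6/(3 + 6) + 2) + 6) = -⅔ - ((2*6/9 + 2) + 6) = -⅔ - ((2*6*(⅑) + 2) + 6) = -⅔ - ((4/3 + 2) + 6) = -⅔ - (10/3 + 6) = -⅔ - 1*28/3 = -⅔ - 28/3 = -10)
O = -10
-83*O - 126 = -83*(-10) - 126 = 830 - 126 = 704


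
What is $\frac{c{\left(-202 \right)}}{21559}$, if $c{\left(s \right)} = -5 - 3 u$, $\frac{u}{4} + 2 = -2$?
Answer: $\frac{43}{21559} \approx 0.0019945$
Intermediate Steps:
$u = -16$ ($u = -8 + 4 \left(-2\right) = -8 - 8 = -16$)
$c{\left(s \right)} = 43$ ($c{\left(s \right)} = -5 - -48 = -5 + 48 = 43$)
$\frac{c{\left(-202 \right)}}{21559} = \frac{43}{21559}$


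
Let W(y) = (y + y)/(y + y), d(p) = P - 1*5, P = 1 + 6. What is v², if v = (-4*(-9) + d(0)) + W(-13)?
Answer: 1521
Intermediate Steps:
P = 7
d(p) = 2 (d(p) = 7 - 1*5 = 7 - 5 = 2)
W(y) = 1 (W(y) = (2*y)/((2*y)) = (2*y)*(1/(2*y)) = 1)
v = 39 (v = (-4*(-9) + 2) + 1 = (36 + 2) + 1 = 38 + 1 = 39)
v² = 39² = 1521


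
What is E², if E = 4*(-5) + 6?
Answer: 196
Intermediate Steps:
E = -14 (E = -20 + 6 = -14)
E² = (-14)² = 196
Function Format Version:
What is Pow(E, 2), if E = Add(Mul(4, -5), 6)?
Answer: 196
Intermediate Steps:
E = -14 (E = Add(-20, 6) = -14)
Pow(E, 2) = Pow(-14, 2) = 196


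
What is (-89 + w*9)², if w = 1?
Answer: 6400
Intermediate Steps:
(-89 + w*9)² = (-89 + 1*9)² = (-89 + 9)² = (-80)² = 6400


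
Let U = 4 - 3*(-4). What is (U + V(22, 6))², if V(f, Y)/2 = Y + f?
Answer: 5184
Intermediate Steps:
U = 16 (U = 4 + 12 = 16)
V(f, Y) = 2*Y + 2*f (V(f, Y) = 2*(Y + f) = 2*Y + 2*f)
(U + V(22, 6))² = (16 + (2*6 + 2*22))² = (16 + (12 + 44))² = (16 + 56)² = 72² = 5184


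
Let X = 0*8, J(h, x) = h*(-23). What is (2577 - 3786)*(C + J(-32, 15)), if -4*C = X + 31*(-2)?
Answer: -1817127/2 ≈ -9.0856e+5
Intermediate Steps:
J(h, x) = -23*h
X = 0
C = 31/2 (C = -(0 + 31*(-2))/4 = -(0 - 62)/4 = -¼*(-62) = 31/2 ≈ 15.500)
(2577 - 3786)*(C + J(-32, 15)) = (2577 - 3786)*(31/2 - 23*(-32)) = -1209*(31/2 + 736) = -1209*1503/2 = -1817127/2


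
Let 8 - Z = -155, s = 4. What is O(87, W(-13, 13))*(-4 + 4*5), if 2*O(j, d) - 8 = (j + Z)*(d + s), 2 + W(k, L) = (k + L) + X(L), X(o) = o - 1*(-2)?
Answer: 34064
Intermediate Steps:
X(o) = 2 + o (X(o) = o + 2 = 2 + o)
Z = 163 (Z = 8 - 1*(-155) = 8 + 155 = 163)
W(k, L) = k + 2*L (W(k, L) = -2 + ((k + L) + (2 + L)) = -2 + ((L + k) + (2 + L)) = -2 + (2 + k + 2*L) = k + 2*L)
O(j, d) = 4 + (4 + d)*(163 + j)/2 (O(j, d) = 4 + ((j + 163)*(d + 4))/2 = 4 + ((163 + j)*(4 + d))/2 = 4 + ((4 + d)*(163 + j))/2 = 4 + (4 + d)*(163 + j)/2)
O(87, W(-13, 13))*(-4 + 4*5) = (330 + 2*87 + 163*(-13 + 2*13)/2 + (½)*(-13 + 2*13)*87)*(-4 + 4*5) = (330 + 174 + 163*(-13 + 26)/2 + (½)*(-13 + 26)*87)*(-4 + 20) = (330 + 174 + (163/2)*13 + (½)*13*87)*16 = (330 + 174 + 2119/2 + 1131/2)*16 = 2129*16 = 34064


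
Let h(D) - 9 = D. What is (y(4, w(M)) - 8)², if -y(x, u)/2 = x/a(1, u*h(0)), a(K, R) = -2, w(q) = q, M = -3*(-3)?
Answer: 16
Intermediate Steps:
M = 9
h(D) = 9 + D
y(x, u) = x (y(x, u) = -2*x/(-2) = -2*x*(-1)/2 = -(-1)*x = x)
(y(4, w(M)) - 8)² = (4 - 8)² = (-4)² = 16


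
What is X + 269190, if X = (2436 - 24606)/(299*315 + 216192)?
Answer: 27850120820/103459 ≈ 2.6919e+5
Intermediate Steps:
X = -7390/103459 (X = -22170/(94185 + 216192) = -22170/310377 = -22170*1/310377 = -7390/103459 ≈ -0.071429)
X + 269190 = -7390/103459 + 269190 = 27850120820/103459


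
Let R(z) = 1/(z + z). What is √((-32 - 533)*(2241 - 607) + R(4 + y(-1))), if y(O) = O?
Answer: 11*I*√274674/6 ≈ 960.84*I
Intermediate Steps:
R(z) = 1/(2*z)
√((-32 - 533)*(2241 - 607) + R(4 + y(-1))) = √((-32 - 533)*(2241 - 607) + 1/(2*(4 - 1))) = √(-565*1634 + (½)/3) = √(-923210 + (½)*(⅓)) = √(-923210 + ⅙) = √(-5539259/6) = 11*I*√274674/6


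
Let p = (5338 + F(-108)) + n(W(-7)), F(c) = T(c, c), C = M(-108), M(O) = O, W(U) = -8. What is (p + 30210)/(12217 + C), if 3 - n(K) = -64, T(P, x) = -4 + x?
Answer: 35503/12109 ≈ 2.9319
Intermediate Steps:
C = -108
n(K) = 67 (n(K) = 3 - 1*(-64) = 3 + 64 = 67)
F(c) = -4 + c
p = 5293 (p = (5338 + (-4 - 108)) + 67 = (5338 - 112) + 67 = 5226 + 67 = 5293)
(p + 30210)/(12217 + C) = (5293 + 30210)/(12217 - 108) = 35503/12109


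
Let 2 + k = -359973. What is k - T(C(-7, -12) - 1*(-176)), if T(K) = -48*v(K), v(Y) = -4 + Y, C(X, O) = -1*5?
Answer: -351959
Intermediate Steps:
k = -359975 (k = -2 - 359973 = -359975)
C(X, O) = -5
T(K) = 192 - 48*K (T(K) = -48*(-4 + K) = 192 - 48*K)
k - T(C(-7, -12) - 1*(-176)) = -359975 - (192 - 48*(-5 - 1*(-176))) = -359975 - (192 - 48*(-5 + 176)) = -359975 - (192 - 48*171) = -359975 - (192 - 8208) = -359975 - 1*(-8016) = -359975 + 8016 = -351959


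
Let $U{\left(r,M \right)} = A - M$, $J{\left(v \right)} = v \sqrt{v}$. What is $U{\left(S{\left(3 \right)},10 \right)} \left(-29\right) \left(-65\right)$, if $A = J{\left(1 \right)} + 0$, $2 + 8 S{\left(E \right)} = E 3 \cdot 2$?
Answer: $-16965$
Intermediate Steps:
$J{\left(v \right)} = v^{\frac{3}{2}}$
$S{\left(E \right)} = - \frac{1}{4} + \frac{3 E}{4}$ ($S{\left(E \right)} = - \frac{1}{4} + \frac{E 3 \cdot 2}{8} = - \frac{1}{4} + \frac{3 E 2}{8} = - \frac{1}{4} + \frac{6 E}{8} = - \frac{1}{4} + \frac{3 E}{4}$)
$A = 1$ ($A = 1^{\frac{3}{2}} + 0 = 1 + 0 = 1$)
$U{\left(r,M \right)} = 1 - M$
$U{\left(S{\left(3 \right)},10 \right)} \left(-29\right) \left(-65\right) = \left(1 - 10\right) \left(-29\right) \left(-65\right) = \left(-9\right) \left(-29\right) \left(-65\right) = 261 \left(-65\right) = -16965$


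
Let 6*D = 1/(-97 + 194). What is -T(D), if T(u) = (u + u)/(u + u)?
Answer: -1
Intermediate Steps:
D = 1/582 (D = 1/(6*(-97 + 194)) = (⅙)/97 = (⅙)*(1/97) = 1/582 ≈ 0.0017182)
T(u) = 1 (T(u) = (2*u)/((2*u)) = (2*u)*(1/(2*u)) = 1)
-T(D) = -1*1 = -1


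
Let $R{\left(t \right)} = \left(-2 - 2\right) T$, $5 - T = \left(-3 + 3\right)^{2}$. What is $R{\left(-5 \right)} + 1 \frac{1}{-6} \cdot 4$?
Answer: $- \frac{62}{3} \approx -20.667$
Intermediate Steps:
$T = 5$ ($T = 5 - \left(-3 + 3\right)^{2} = 5 - 0^{2} = 5 - 0 = 5 + 0 = 5$)
$R{\left(t \right)} = -20$ ($R{\left(t \right)} = \left(-2 - 2\right) 5 = \left(-4\right) 5 = -20$)
$R{\left(-5 \right)} + 1 \frac{1}{-6} \cdot 4 = -20 + 1 \frac{1}{-6} \cdot 4 = -20 + 1 \left(- \frac{1}{6}\right) 4 = -20 - \frac{2}{3} = - \frac{62}{3}$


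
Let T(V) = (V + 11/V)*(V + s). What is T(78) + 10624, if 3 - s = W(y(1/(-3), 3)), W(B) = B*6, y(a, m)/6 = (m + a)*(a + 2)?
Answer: 347167/78 ≈ 4450.9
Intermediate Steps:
y(a, m) = 6*(2 + a)*(a + m) (y(a, m) = 6*((m + a)*(a + 2)) = 6*((a + m)*(2 + a)) = 6*((2 + a)*(a + m)) = 6*(2 + a)*(a + m))
W(B) = 6*B
s = -157 (s = 3 - 6*(6*(1/(-3))**2 + 12/(-3) + 12*3 + 6*3/(-3)) = 3 - 6*(6*(-1/3)**2 + 12*(-1/3) + 36 + 6*(-1/3)*3) = 3 - 6*(6*(1/9) - 4 + 36 - 6) = 3 - 6*(2/3 - 4 + 36 - 6) = 3 - 6*80/3 = 3 - 1*160 = 3 - 160 = -157)
T(V) = (-157 + V)*(V + 11/V) (T(V) = (V + 11/V)*(V - 157) = (V + 11/V)*(-157 + V) = (-157 + V)*(V + 11/V))
T(78) + 10624 = (11 + 78**2 - 1727/78 - 157*78) + 10624 = (11 + 6084 - 1727*1/78 - 12246) + 10624 = (11 + 6084 - 1727/78 - 12246) + 10624 = -481505/78 + 10624 = 347167/78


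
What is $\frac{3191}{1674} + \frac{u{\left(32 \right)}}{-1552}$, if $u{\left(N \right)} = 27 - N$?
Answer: $\frac{2480401}{1299024} \approx 1.9094$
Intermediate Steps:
$\frac{3191}{1674} + \frac{u{\left(32 \right)}}{-1552} = \frac{3191}{1674} + \frac{27 - 32}{-1552} = 3191 \cdot \frac{1}{1674} + \left(27 - 32\right) \left(- \frac{1}{1552}\right) = \frac{3191}{1674} - - \frac{5}{1552} = \frac{3191}{1674} + \frac{5}{1552} = \frac{2480401}{1299024}$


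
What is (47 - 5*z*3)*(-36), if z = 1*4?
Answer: 468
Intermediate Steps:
z = 4
(47 - 5*z*3)*(-36) = (47 - 5*4*3)*(-36) = (47 - 20*3)*(-36) = (47 - 60)*(-36) = -13*(-36) = 468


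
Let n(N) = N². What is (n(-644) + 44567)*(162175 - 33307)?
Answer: 59189459004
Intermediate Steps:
(n(-644) + 44567)*(162175 - 33307) = ((-644)² + 44567)*(162175 - 33307) = (414736 + 44567)*128868 = 459303*128868 = 59189459004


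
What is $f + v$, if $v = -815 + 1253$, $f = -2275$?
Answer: $-1837$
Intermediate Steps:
$v = 438$
$f + v = -2275 + 438 = -1837$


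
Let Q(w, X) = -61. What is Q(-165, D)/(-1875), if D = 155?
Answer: 61/1875 ≈ 0.032533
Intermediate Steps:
Q(-165, D)/(-1875) = -61/(-1875) = -61*(-1/1875) = 61/1875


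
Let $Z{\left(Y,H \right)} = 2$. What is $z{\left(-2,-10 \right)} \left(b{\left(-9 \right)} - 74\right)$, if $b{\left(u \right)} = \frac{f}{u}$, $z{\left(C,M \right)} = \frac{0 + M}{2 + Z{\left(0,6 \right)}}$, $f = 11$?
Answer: $\frac{3385}{18} \approx 188.06$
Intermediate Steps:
$z{\left(C,M \right)} = \frac{M}{4}$ ($z{\left(C,M \right)} = \frac{0 + M}{2 + 2} = \frac{M}{4}$)
$b{\left(u \right)} = \frac{11}{u}$
$z{\left(-2,-10 \right)} \left(b{\left(-9 \right)} - 74\right) = \frac{1}{4} \left(-10\right) \left(\frac{11}{-9} - 74\right) = - \frac{5 \left(11 \left(- \frac{1}{9}\right) - 74\right)}{2} = - \frac{5 \left(- \frac{11}{9} - 74\right)}{2} = \left(- \frac{5}{2}\right) \left(- \frac{677}{9}\right) = \frac{3385}{18}$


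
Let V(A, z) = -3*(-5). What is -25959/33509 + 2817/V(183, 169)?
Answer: 31335156/167545 ≈ 187.03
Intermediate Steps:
V(A, z) = 15
-25959/33509 + 2817/V(183, 169) = -25959/33509 + 2817/15 = -25959*1/33509 + 2817*(1/15) = -25959/33509 + 939/5 = 31335156/167545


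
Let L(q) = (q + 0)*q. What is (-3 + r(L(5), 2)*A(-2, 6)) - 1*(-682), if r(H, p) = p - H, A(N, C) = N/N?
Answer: 656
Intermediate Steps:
A(N, C) = 1
L(q) = q² (L(q) = q*q = q²)
(-3 + r(L(5), 2)*A(-2, 6)) - 1*(-682) = (-3 + (2 - 1*5²)*1) - 1*(-682) = (-3 + (2 - 1*25)*1) + 682 = (-3 + (2 - 25)*1) + 682 = (-3 - 23*1) + 682 = (-3 - 23) + 682 = -26 + 682 = 656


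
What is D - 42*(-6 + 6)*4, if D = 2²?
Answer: 4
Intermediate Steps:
D = 4
D - 42*(-6 + 6)*4 = 4 - 42*(-6 + 6)*4 = 4 - 0*4 = 4 - 42*0 = 4 + 0 = 4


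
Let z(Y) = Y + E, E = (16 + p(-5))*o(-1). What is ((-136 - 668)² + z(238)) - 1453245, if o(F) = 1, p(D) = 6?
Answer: -806569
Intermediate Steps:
E = 22 (E = (16 + 6)*1 = 22*1 = 22)
z(Y) = 22 + Y (z(Y) = Y + 22 = 22 + Y)
((-136 - 668)² + z(238)) - 1453245 = ((-136 - 668)² + (22 + 238)) - 1453245 = ((-804)² + 260) - 1453245 = (646416 + 260) - 1453245 = 646676 - 1453245 = -806569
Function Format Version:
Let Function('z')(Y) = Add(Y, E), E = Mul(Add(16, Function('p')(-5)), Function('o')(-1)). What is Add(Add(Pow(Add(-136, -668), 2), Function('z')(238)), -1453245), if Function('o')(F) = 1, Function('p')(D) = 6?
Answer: -806569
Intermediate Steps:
E = 22 (E = Mul(Add(16, 6), 1) = Mul(22, 1) = 22)
Function('z')(Y) = Add(22, Y) (Function('z')(Y) = Add(Y, 22) = Add(22, Y))
Add(Add(Pow(Add(-136, -668), 2), Function('z')(238)), -1453245) = Add(Add(Pow(Add(-136, -668), 2), Add(22, 238)), -1453245) = Add(Add(Pow(-804, 2), 260), -1453245) = Add(Add(646416, 260), -1453245) = Add(646676, -1453245) = -806569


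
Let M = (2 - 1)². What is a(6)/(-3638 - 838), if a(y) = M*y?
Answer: -1/746 ≈ -0.0013405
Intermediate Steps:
M = 1 (M = 1² = 1)
a(y) = y (a(y) = 1*y = y)
a(6)/(-3638 - 838) = 6/(-3638 - 838) = 6/(-4476) = 6*(-1/4476) = -1/746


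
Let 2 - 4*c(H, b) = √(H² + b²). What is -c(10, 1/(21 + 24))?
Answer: -½ + √202501/180 ≈ 2.0000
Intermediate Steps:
c(H, b) = ½ - √(H² + b²)/4
-c(10, 1/(21 + 24)) = -(½ - √(10² + (1/(21 + 24))²)/4) = -(½ - √(100 + (1/45)²)/4) = -(½ - √(100 + 1/2025)/4) = -(½ - √202501/180) = -½ + √202501/180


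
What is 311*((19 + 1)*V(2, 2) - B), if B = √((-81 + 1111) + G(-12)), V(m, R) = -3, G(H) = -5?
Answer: -18660 - 1555*√41 ≈ -28617.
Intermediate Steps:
B = 5*√41 (B = √((-81 + 1111) - 5) = √(1030 - 5) = √1025 = 5*√41 ≈ 32.016)
311*((19 + 1)*V(2, 2) - B) = 311*((19 + 1)*(-3) - 5*√41) = 311*(20*(-3) - 5*√41) = 311*(-60 - 5*√41) = -18660 - 1555*√41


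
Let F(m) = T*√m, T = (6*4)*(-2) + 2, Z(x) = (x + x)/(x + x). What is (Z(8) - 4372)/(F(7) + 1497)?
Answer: -6543387/2226197 - 201066*√7/2226197 ≈ -3.1782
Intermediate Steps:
Z(x) = 1 (Z(x) = (2*x)/((2*x)) = (2*x)*(1/(2*x)) = 1)
T = -46 (T = 24*(-2) + 2 = -48 + 2 = -46)
F(m) = -46*√m
(Z(8) - 4372)/(F(7) + 1497) = (1 - 4372)/(-46*√7 + 1497) = -4371/(1497 - 46*√7)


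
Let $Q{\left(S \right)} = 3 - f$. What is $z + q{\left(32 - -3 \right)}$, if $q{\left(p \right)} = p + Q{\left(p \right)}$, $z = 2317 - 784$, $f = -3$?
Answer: $1574$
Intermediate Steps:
$Q{\left(S \right)} = 6$ ($Q{\left(S \right)} = 3 - -3 = 3 + 3 = 6$)
$z = 1533$
$q{\left(p \right)} = 6 + p$ ($q{\left(p \right)} = p + 6 = 6 + p$)
$z + q{\left(32 - -3 \right)} = 1533 + \left(6 + \left(32 - -3\right)\right) = 1533 + \left(6 + \left(32 + 3\right)\right) = 1533 + \left(6 + 35\right) = 1533 + 41 = 1574$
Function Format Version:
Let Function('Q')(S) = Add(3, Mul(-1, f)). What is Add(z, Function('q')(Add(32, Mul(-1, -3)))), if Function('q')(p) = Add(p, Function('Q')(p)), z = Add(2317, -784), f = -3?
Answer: 1574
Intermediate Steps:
Function('Q')(S) = 6 (Function('Q')(S) = Add(3, Mul(-1, -3)) = Add(3, 3) = 6)
z = 1533
Function('q')(p) = Add(6, p) (Function('q')(p) = Add(p, 6) = Add(6, p))
Add(z, Function('q')(Add(32, Mul(-1, -3)))) = Add(1533, Add(6, Add(32, Mul(-1, -3)))) = Add(1533, Add(6, Add(32, 3))) = Add(1533, Add(6, 35)) = Add(1533, 41) = 1574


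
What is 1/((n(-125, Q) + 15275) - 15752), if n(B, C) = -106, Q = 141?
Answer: -1/583 ≈ -0.0017153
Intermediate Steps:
1/((n(-125, Q) + 15275) - 15752) = 1/((-106 + 15275) - 15752) = 1/(15169 - 15752) = 1/(-583) = -1/583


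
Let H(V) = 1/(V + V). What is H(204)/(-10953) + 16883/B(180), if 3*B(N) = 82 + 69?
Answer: 226341466625/674792424 ≈ 335.42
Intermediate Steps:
B(N) = 151/3 (B(N) = (82 + 69)/3 = (⅓)*151 = 151/3)
H(V) = 1/(2*V)
H(204)/(-10953) + 16883/B(180) = ((½)/204)/(-10953) + 16883/(151/3) = ((½)*(1/204))*(-1/10953) + 16883*(3/151) = (1/408)*(-1/10953) + 50649/151 = -1/4468824 + 50649/151 = 226341466625/674792424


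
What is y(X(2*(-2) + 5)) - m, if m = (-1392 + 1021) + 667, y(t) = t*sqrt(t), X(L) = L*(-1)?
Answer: -296 - I ≈ -296.0 - 1.0*I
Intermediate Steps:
X(L) = -L
y(t) = t**(3/2)
m = 296 (m = -371 + 667 = 296)
y(X(2*(-2) + 5)) - m = (-(2*(-2) + 5))**(3/2) - 1*296 = (-(-4 + 5))**(3/2) - 296 = (-1*1)**(3/2) - 296 = (-1)**(3/2) - 296 = -I - 296 = -296 - I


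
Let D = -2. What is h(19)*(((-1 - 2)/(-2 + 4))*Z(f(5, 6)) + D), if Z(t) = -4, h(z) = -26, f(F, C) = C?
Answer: -104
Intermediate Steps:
h(19)*(((-1 - 2)/(-2 + 4))*Z(f(5, 6)) + D) = -26*(((-1 - 2)/(-2 + 4))*(-4) - 2) = -26*(-3/2*(-4) - 2) = -26*(6 - 2) = -26*4 = -104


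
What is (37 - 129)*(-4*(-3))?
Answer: -1104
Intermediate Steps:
(37 - 129)*(-4*(-3)) = -92*12 = -1104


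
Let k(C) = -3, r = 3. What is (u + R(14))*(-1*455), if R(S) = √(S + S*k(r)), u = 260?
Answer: -118300 - 910*I*√7 ≈ -1.183e+5 - 2407.6*I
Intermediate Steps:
R(S) = √2*√(-S) (R(S) = √(S + S*(-3)) = √(S - 3*S) = √(-2*S) = √2*√(-S))
(u + R(14))*(-1*455) = (260 + √2*√(-1*14))*(-1*455) = (260 + √2*√(-14))*(-455) = (260 + √2*(I*√14))*(-455) = (260 + 2*I*√7)*(-455) = -118300 - 910*I*√7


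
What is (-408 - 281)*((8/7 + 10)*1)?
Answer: -53742/7 ≈ -7677.4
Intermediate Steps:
(-408 - 281)*((8/7 + 10)*1) = -689*(8*(⅐) + 10) = -689*(8/7 + 10) = -53742/7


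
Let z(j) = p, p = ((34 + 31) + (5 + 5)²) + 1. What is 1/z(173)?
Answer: 1/166 ≈ 0.0060241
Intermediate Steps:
p = 166 (p = (65 + 10²) + 1 = (65 + 100) + 1 = 165 + 1 = 166)
z(j) = 166
1/z(173) = 1/166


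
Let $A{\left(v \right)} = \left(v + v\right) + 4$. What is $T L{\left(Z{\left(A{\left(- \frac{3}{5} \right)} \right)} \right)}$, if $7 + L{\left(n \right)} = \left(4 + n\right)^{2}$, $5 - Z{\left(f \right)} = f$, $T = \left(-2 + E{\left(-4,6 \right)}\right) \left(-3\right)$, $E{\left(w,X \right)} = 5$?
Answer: $- \frac{7074}{25} \approx -282.96$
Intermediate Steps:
$T = -9$ ($T = \left(-2 + 5\right) \left(-3\right) = 3 \left(-3\right) = -9$)
$A{\left(v \right)} = 4 + 2 v$ ($A{\left(v \right)} = 2 v + 4 = 4 + 2 v$)
$Z{\left(f \right)} = 5 - f$
$L{\left(n \right)} = -7 + \left(4 + n\right)^{2}$
$T L{\left(Z{\left(A{\left(- \frac{3}{5} \right)} \right)} \right)} = - 9 \left(-7 + \left(4 - \left(-1 + 2 \left(-3\right) \frac{1}{5}\right)\right)^{2}\right) = - 9 \left(-7 + \left(4 + \left(5 - \left(4 + 2 \left(- \frac{3}{5}\right)\right)\right)\right)^{2}\right) = - 9 \left(-7 + \left(4 + \left(5 - \left(4 - \frac{6}{5}\right)\right)\right)^{2}\right) = - 9 \left(-7 + \left(4 + \left(5 - \frac{14}{5}\right)\right)^{2}\right) = - 9 \left(-7 + \left(4 + \frac{11}{5}\right)^{2}\right) = - 9 \left(-7 + \left(\frac{31}{5}\right)^{2}\right) = - 9 \left(-7 + \frac{961}{25}\right) = \left(-9\right) \frac{786}{25} = - \frac{7074}{25}$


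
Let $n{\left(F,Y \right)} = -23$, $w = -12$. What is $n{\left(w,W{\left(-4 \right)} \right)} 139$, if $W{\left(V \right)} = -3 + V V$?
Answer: $-3197$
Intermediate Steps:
$W{\left(V \right)} = -3 + V^{2}$
$n{\left(w,W{\left(-4 \right)} \right)} 139 = \left(-23\right) 139 = -3197$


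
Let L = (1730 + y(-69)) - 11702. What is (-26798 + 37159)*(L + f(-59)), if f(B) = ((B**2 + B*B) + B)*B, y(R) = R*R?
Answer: -4273788168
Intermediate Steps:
y(R) = R**2
L = -5211 (L = (1730 + (-69)**2) - 11702 = (1730 + 4761) - 11702 = 6491 - 11702 = -5211)
f(B) = B*(B + 2*B**2) (f(B) = ((B**2 + B**2) + B)*B = (2*B**2 + B)*B = (B + 2*B**2)*B = B*(B + 2*B**2))
(-26798 + 37159)*(L + f(-59)) = (-26798 + 37159)*(-5211 + (-59)**2*(1 + 2*(-59))) = 10361*(-5211 + 3481*(1 - 118)) = 10361*(-5211 + 3481*(-117)) = 10361*(-5211 - 407277) = 10361*(-412488) = -4273788168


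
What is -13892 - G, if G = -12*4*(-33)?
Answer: -15476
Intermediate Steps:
G = 1584 (G = -48*(-33) = 1584)
-13892 - G = -13892 - 1*1584 = -13892 - 1584 = -15476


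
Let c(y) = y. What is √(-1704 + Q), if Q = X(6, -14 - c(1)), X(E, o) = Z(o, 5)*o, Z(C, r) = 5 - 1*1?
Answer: 42*I ≈ 42.0*I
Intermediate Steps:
Z(C, r) = 4 (Z(C, r) = 5 - 1 = 4)
X(E, o) = 4*o
Q = -60 (Q = 4*(-14 - 1*1) = 4*(-14 - 1) = 4*(-15) = -60)
√(-1704 + Q) = √(-1704 - 60) = √(-1764) = 42*I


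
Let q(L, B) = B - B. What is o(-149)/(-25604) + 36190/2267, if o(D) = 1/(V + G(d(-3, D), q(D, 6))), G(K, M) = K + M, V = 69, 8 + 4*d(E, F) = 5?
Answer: 63241045603/3961521291 ≈ 15.964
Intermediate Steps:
q(L, B) = 0
d(E, F) = -¾ (d(E, F) = -2 + (¼)*5 = -2 + 5/4 = -¾)
o(D) = 4/273 (o(D) = 1/(69 + (-¾ + 0)) = 1/(69 - ¾) = 1/(273/4) = 4/273)
o(-149)/(-25604) + 36190/2267 = (4/273)/(-25604) + 36190/2267 = (4/273)*(-1/25604) + 36190*(1/2267) = -1/1747473 + 36190/2267 = 63241045603/3961521291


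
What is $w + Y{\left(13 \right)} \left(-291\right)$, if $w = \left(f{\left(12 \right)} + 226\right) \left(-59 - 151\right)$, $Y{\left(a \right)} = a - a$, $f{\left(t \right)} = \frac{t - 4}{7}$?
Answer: $-47700$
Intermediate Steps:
$f{\left(t \right)} = - \frac{4}{7} + \frac{t}{7}$ ($f{\left(t \right)} = \left(t - 4\right) \frac{1}{7} = \left(-4 + t\right) \frac{1}{7} = - \frac{4}{7} + \frac{t}{7}$)
$Y{\left(a \right)} = 0$
$w = -47700$ ($w = \left(\left(- \frac{4}{7} + \frac{1}{7} \cdot 12\right) + 226\right) \left(-59 - 151\right) = \left(\left(- \frac{4}{7} + \frac{12}{7}\right) + 226\right) \left(-210\right) = \left(\frac{8}{7} + 226\right) \left(-210\right) = \frac{1590}{7} \left(-210\right) = -47700$)
$w + Y{\left(13 \right)} \left(-291\right) = -47700 + 0 \left(-291\right) = -47700 + 0 = -47700$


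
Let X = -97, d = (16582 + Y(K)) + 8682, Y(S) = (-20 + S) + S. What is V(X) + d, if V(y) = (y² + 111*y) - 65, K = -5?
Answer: 23811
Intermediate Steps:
Y(S) = -20 + 2*S
d = 25234 (d = (16582 + (-20 + 2*(-5))) + 8682 = (16582 + (-20 - 10)) + 8682 = (16582 - 30) + 8682 = 16552 + 8682 = 25234)
V(y) = -65 + y² + 111*y
V(X) + d = (-65 + (-97)² + 111*(-97)) + 25234 = (-65 + 9409 - 10767) + 25234 = -1423 + 25234 = 23811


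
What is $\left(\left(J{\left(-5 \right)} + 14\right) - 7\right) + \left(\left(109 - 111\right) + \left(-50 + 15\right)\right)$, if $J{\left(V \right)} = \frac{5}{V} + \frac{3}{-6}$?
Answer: $- \frac{63}{2} \approx -31.5$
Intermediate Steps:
$J{\left(V \right)} = - \frac{1}{2} + \frac{5}{V}$ ($J{\left(V \right)} = \frac{5}{V} + 3 \left(- \frac{1}{6}\right) = \frac{5}{V} - \frac{1}{2} = - \frac{1}{2} + \frac{5}{V}$)
$\left(\left(J{\left(-5 \right)} + 14\right) - 7\right) + \left(\left(109 - 111\right) + \left(-50 + 15\right)\right) = \left(\left(\frac{10 - -5}{2 \left(-5\right)} + 14\right) - 7\right) + \left(\left(109 - 111\right) + \left(-50 + 15\right)\right) = \left(\left(\frac{1}{2} \left(- \frac{1}{5}\right) \left(10 + 5\right) + 14\right) - 7\right) - 37 = \left(\left(\frac{1}{2} \left(- \frac{1}{5}\right) 15 + 14\right) - 7\right) - 37 = \left(\left(- \frac{3}{2} + 14\right) - 7\right) - 37 = \left(\frac{25}{2} - 7\right) - 37 = \frac{11}{2} - 37 = - \frac{63}{2}$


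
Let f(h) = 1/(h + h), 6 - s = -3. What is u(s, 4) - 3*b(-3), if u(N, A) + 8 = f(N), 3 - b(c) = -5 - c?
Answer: -413/18 ≈ -22.944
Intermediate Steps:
s = 9 (s = 6 - 1*(-3) = 6 + 3 = 9)
b(c) = 8 + c (b(c) = 3 - (-5 - c) = 3 + (5 + c) = 8 + c)
f(h) = 1/(2*h)
u(N, A) = -8 + 1/(2*N)
u(s, 4) - 3*b(-3) = (-8 + (1/2)/9) - 3*(8 - 3) = (-8 + (1/2)*(1/9)) - 3*5 = (-8 + 1/18) - 15 = -143/18 - 15 = -413/18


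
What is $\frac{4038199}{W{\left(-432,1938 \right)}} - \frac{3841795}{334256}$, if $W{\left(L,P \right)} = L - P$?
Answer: $- \frac{679448649547}{396093360} \approx -1715.4$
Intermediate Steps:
$\frac{4038199}{W{\left(-432,1938 \right)}} - \frac{3841795}{334256} = \frac{4038199}{-432 - 1938} - \frac{3841795}{334256} = \frac{4038199}{-2370} - \frac{3841795}{334256} = 4038199 \left(- \frac{1}{2370}\right) - \frac{3841795}{334256} = - \frac{4038199}{2370} - \frac{3841795}{334256} = - \frac{679448649547}{396093360}$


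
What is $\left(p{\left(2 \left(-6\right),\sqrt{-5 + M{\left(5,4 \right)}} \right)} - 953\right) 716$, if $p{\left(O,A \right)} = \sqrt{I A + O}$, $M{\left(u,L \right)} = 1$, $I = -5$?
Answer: $-682348 + 716 \sqrt{-12 - 10 i} \approx -6.8139 \cdot 10^{5} - 2660.8 i$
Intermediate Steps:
$p{\left(O,A \right)} = \sqrt{O - 5 A}$ ($p{\left(O,A \right)} = \sqrt{- 5 A + O} = \sqrt{O - 5 A}$)
$\left(p{\left(2 \left(-6\right),\sqrt{-5 + M{\left(5,4 \right)}} \right)} - 953\right) 716 = \left(\sqrt{2 \left(-6\right) - 5 \sqrt{-5 + 1}} - 953\right) 716 = \left(\sqrt{-12 - 5 \sqrt{-4}} - 953\right) 716 = \left(\sqrt{-12 - 5 \cdot 2 i} - 953\right) 716 = \left(\sqrt{-12 - 10 i} - 953\right) 716 = \left(-953 + \sqrt{-12 - 10 i}\right) 716 = -682348 + 716 \sqrt{-12 - 10 i}$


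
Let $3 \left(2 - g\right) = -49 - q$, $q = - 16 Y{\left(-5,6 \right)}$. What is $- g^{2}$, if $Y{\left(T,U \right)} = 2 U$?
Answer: $- \frac{18769}{9} \approx -2085.4$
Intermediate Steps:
$q = -192$ ($q = - 16 \cdot 2 \cdot 6 = \left(-16\right) 12 = -192$)
$g = - \frac{137}{3}$ ($g = 2 - \frac{-49 - -192}{3} = 2 - \frac{-49 + 192}{3} = 2 - \frac{143}{3} = - \frac{137}{3} \approx -45.667$)
$- g^{2} = - \left(- \frac{137}{3}\right)^{2} = \left(-1\right) \frac{18769}{9} = - \frac{18769}{9}$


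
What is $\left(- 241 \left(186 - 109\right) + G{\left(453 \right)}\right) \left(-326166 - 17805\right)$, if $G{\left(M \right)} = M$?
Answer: $6227250984$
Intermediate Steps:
$\left(- 241 \left(186 - 109\right) + G{\left(453 \right)}\right) \left(-326166 - 17805\right) = \left(- 241 \left(186 - 109\right) + 453\right) \left(-326166 - 17805\right) = \left(\left(-241\right) 77 + 453\right) \left(-326166 - 17805\right) = \left(-18557 + 453\right) \left(-343971\right) = \left(-18104\right) \left(-343971\right) = 6227250984$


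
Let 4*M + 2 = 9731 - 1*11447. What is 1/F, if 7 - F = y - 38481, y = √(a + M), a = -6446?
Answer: 76976/2962666039 + I*√27502/2962666039 ≈ 2.5982e-5 + 5.5976e-8*I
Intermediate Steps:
M = -859/2 (M = -½ + (9731 - 1*11447)/4 = -½ + (9731 - 11447)/4 = -½ + (¼)*(-1716) = -½ - 429 = -859/2 ≈ -429.50)
y = I*√27502/2 (y = √(-6446 - 859/2) = √(-13751/2) = I*√27502/2 ≈ 82.919*I)
F = 38488 - I*√27502/2 (F = 7 - (I*√27502/2 - 38481) = 7 - (-38481 + I*√27502/2) = 7 + (38481 - I*√27502/2) = 38488 - I*√27502/2 ≈ 38488.0 - 82.919*I)
1/F = 1/(38488 - I*√27502/2)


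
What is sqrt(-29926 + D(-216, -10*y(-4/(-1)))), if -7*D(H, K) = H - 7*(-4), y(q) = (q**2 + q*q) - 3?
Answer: I*sqrt(1465058)/7 ≈ 172.91*I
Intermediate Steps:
y(q) = -3 + 2*q**2 (y(q) = (q**2 + q**2) - 3 = 2*q**2 - 3 = -3 + 2*q**2)
D(H, K) = -4 - H/7 (D(H, K) = -(H - 7*(-4))/7 = -(H + 28)/7 = -(28 + H)/7 = -4 - H/7)
sqrt(-29926 + D(-216, -10*y(-4/(-1)))) = sqrt(-29926 + (-4 - 1/7*(-216))) = sqrt(-29926 + (-4 + 216/7)) = sqrt(-29926 + 188/7) = sqrt(-209294/7) = I*sqrt(1465058)/7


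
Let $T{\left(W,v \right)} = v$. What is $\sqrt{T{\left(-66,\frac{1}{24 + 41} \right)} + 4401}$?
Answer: $\frac{\sqrt{18594290}}{65} \approx 66.34$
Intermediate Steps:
$\sqrt{T{\left(-66,\frac{1}{24 + 41} \right)} + 4401} = \sqrt{\frac{1}{24 + 41} + 4401} = \sqrt{\frac{1}{65} + 4401} = \sqrt{\frac{286066}{65}} = \frac{\sqrt{18594290}}{65}$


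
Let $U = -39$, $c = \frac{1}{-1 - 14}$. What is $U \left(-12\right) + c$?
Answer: $\frac{7019}{15} \approx 467.93$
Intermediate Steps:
$c = - \frac{1}{15}$ ($c = \frac{1}{-15} = - \frac{1}{15} \approx -0.066667$)
$U \left(-12\right) + c = \left(-39\right) \left(-12\right) - \frac{1}{15} = 468 - \frac{1}{15} = \frac{7019}{15}$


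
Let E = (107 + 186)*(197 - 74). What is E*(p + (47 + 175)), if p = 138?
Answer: 12974040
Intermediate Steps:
E = 36039 (E = 293*123 = 36039)
E*(p + (47 + 175)) = 36039*(138 + (47 + 175)) = 36039*(138 + 222) = 36039*360 = 12974040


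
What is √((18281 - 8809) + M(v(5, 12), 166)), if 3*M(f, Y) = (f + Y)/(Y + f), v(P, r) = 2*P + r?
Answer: √85251/3 ≈ 97.326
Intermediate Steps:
v(P, r) = r + 2*P
M(f, Y) = ⅓ (M(f, Y) = ((f + Y)/(Y + f))/3 = ((Y + f)/(Y + f))/3 = (⅓)*1 = ⅓)
√((18281 - 8809) + M(v(5, 12), 166)) = √((18281 - 8809) + ⅓) = √(9472 + ⅓) = √(28417/3) = √85251/3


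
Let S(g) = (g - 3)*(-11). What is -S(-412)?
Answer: -4565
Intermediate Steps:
S(g) = 33 - 11*g (S(g) = (-3 + g)*(-11) = 33 - 11*g)
-S(-412) = -(33 - 11*(-412)) = -(33 + 4532) = -1*4565 = -4565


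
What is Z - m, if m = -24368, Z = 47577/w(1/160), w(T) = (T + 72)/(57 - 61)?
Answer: 250294448/11521 ≈ 21725.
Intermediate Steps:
w(T) = -18 - T/4 (w(T) = (72 + T)/(-4) = (72 + T)*(-¼) = -18 - T/4)
Z = -30449280/11521 (Z = 47577/(-18 - ¼/160) = 47577/(-18 - ¼*1/160) = 47577/(-18 - 1/640) = 47577/(-11521/640) = 47577*(-640/11521) = -30449280/11521 ≈ -2642.9)
Z - m = -30449280/11521 - 1*(-24368) = -30449280/11521 + 24368 = 250294448/11521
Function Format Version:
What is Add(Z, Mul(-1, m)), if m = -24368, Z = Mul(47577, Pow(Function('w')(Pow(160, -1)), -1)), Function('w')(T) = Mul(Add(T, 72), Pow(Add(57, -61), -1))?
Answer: Rational(250294448, 11521) ≈ 21725.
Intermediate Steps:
Function('w')(T) = Add(-18, Mul(Rational(-1, 4), T)) (Function('w')(T) = Mul(Add(72, T), Pow(-4, -1)) = Mul(Add(72, T), Rational(-1, 4)) = Add(-18, Mul(Rational(-1, 4), T)))
Z = Rational(-30449280, 11521) (Z = Mul(47577, Pow(Add(-18, Mul(Rational(-1, 4), Pow(160, -1))), -1)) = Mul(47577, Pow(Add(-18, Mul(Rational(-1, 4), Rational(1, 160))), -1)) = Mul(47577, Pow(Add(-18, Rational(-1, 640)), -1)) = Mul(47577, Pow(Rational(-11521, 640), -1)) = Mul(47577, Rational(-640, 11521)) = Rational(-30449280, 11521) ≈ -2642.9)
Add(Z, Mul(-1, m)) = Add(Rational(-30449280, 11521), Mul(-1, -24368)) = Add(Rational(-30449280, 11521), 24368) = Rational(250294448, 11521)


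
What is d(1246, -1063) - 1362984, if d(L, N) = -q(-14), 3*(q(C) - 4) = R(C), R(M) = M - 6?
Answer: -4088944/3 ≈ -1.3630e+6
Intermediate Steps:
R(M) = -6 + M
q(C) = 2 + C/3 (q(C) = 4 + (-6 + C)/3 = 4 + (-2 + C/3) = 2 + C/3)
d(L, N) = 8/3 (d(L, N) = -(2 + (1/3)*(-14)) = -(2 - 14/3) = -1*(-8/3) = 8/3)
d(1246, -1063) - 1362984 = 8/3 - 1362984 = -4088944/3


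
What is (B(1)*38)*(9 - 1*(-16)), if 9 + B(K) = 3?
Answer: -5700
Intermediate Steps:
B(K) = -6 (B(K) = -9 + 3 = -6)
(B(1)*38)*(9 - 1*(-16)) = (-6*38)*(9 - 1*(-16)) = -228*(9 + 16) = -228*25 = -5700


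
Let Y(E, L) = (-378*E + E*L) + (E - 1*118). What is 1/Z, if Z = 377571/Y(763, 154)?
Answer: -170267/377571 ≈ -0.45095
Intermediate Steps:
Y(E, L) = -118 - 377*E + E*L (Y(E, L) = (-378*E + E*L) + (E - 118) = (-378*E + E*L) + (-118 + E) = -118 - 377*E + E*L)
Z = -377571/170267 (Z = 377571/(-118 - 377*763 + 763*154) = 377571/(-118 - 287651 + 117502) = 377571/(-170267) = 377571*(-1/170267) = -377571/170267 ≈ -2.2175)
1/Z = 1/(-377571/170267) = -170267/377571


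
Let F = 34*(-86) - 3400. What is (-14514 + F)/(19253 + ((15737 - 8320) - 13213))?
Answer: -20838/13457 ≈ -1.5485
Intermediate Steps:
F = -6324 (F = -2924 - 3400 = -6324)
(-14514 + F)/(19253 + ((15737 - 8320) - 13213)) = (-14514 - 6324)/(19253 + ((15737 - 8320) - 13213)) = -20838/(19253 + (7417 - 13213)) = -20838/(19253 - 5796) = -20838/13457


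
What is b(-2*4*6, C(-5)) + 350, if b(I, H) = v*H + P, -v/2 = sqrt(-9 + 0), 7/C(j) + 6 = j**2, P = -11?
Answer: 339 - 42*I/19 ≈ 339.0 - 2.2105*I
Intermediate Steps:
C(j) = 7/(-6 + j**2)
v = -6*I (v = -2*sqrt(-9 + 0) = -6*I ≈ -6.0*I)
b(I, H) = -11 - 6*I*H (b(I, H) = (-6*I)*H - 11 = -6*I*H - 11 = -11 - 6*I*H)
b(-2*4*6, C(-5)) + 350 = (-11 - 6*I*7/(-6 + (-5)**2)) + 350 = (-11 - 6*I*7/(-6 + 25)) + 350 = (-11 - 6*I*7/19) + 350 = (-11 - 42*I/19) + 350 = 339 - 42*I/19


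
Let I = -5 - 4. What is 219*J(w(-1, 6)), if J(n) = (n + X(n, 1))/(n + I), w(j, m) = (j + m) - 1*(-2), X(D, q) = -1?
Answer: -657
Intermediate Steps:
I = -9
w(j, m) = 2 + j + m (w(j, m) = (j + m) + 2 = 2 + j + m)
J(n) = (-1 + n)/(-9 + n) (J(n) = (n - 1)/(n - 9) = (-1 + n)/(-9 + n))
219*J(w(-1, 6)) = 219*((-1 + (2 - 1 + 6))/(-9 + (2 - 1 + 6))) = 219*((-1 + 7)/(-9 + 7)) = 219*(6/(-2)) = 219*(-1/2*6) = 219*(-3) = -657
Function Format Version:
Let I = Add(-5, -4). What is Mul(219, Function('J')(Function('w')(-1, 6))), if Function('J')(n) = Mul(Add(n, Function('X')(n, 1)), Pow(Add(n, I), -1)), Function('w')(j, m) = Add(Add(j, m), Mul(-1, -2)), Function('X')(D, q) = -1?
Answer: -657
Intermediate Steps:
I = -9
Function('w')(j, m) = Add(2, j, m) (Function('w')(j, m) = Add(Add(j, m), 2) = Add(2, j, m))
Function('J')(n) = Mul(Pow(Add(-9, n), -1), Add(-1, n)) (Function('J')(n) = Mul(Add(n, -1), Pow(Add(n, -9), -1)) = Mul(Add(-1, n), Pow(Add(-9, n), -1)) = Mul(Pow(Add(-9, n), -1), Add(-1, n)))
Mul(219, Function('J')(Function('w')(-1, 6))) = Mul(219, Mul(Pow(Add(-9, Add(2, -1, 6)), -1), Add(-1, Add(2, -1, 6)))) = Mul(219, Mul(Pow(Add(-9, 7), -1), Add(-1, 7))) = Mul(219, Mul(Pow(-2, -1), 6)) = Mul(219, Mul(Rational(-1, 2), 6)) = Mul(219, -3) = -657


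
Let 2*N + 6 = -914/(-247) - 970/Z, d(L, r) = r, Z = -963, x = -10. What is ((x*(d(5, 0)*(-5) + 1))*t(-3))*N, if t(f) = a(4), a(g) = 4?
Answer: 6147880/237861 ≈ 25.847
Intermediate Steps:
t(f) = 4
N = -153697/237861 (N = -3 + (-914/(-247) - 970/(-963))/2 = -3 + (-914*(-1/247) - 970*(-1/963))/2 = -3 + (914/247 + 970/963)/2 = -3 + (½)*(1119772/237861) = -3 + 559886/237861 = -153697/237861 ≈ -0.64616)
((x*(d(5, 0)*(-5) + 1))*t(-3))*N = (-10*(0*(-5) + 1)*4)*(-153697/237861) = (-10*(0 + 1)*4)*(-153697/237861) = (-10*1*4)*(-153697/237861) = -10*4*(-153697/237861) = -40*(-153697/237861) = 6147880/237861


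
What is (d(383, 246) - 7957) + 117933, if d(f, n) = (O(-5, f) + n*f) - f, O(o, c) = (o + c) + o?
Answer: 204184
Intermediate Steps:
O(o, c) = c + 2*o (O(o, c) = (c + o) + o = c + 2*o)
d(f, n) = -10 + f*n (d(f, n) = ((f + 2*(-5)) + n*f) - f = ((f - 10) + f*n) - f = ((-10 + f) + f*n) - f = (-10 + f + f*n) - f = -10 + f*n)
(d(383, 246) - 7957) + 117933 = ((-10 + 383*246) - 7957) + 117933 = ((-10 + 94218) - 7957) + 117933 = (94208 - 7957) + 117933 = 86251 + 117933 = 204184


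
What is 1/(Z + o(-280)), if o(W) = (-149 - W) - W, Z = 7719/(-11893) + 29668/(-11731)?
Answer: 139516783/56898004700 ≈ 0.0024520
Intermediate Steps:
Z = -443393113/139516783 (Z = 7719*(-1/11893) + 29668*(-1/11731) = -7719/11893 - 29668/11731 = -443393113/139516783 ≈ -3.1781)
o(W) = -149 - 2*W
1/(Z + o(-280)) = 1/(-443393113/139516783 + (-149 - 2*(-280))) = 1/(-443393113/139516783 + (-149 + 560)) = 1/(-443393113/139516783 + 411) = 1/(56898004700/139516783) = 139516783/56898004700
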